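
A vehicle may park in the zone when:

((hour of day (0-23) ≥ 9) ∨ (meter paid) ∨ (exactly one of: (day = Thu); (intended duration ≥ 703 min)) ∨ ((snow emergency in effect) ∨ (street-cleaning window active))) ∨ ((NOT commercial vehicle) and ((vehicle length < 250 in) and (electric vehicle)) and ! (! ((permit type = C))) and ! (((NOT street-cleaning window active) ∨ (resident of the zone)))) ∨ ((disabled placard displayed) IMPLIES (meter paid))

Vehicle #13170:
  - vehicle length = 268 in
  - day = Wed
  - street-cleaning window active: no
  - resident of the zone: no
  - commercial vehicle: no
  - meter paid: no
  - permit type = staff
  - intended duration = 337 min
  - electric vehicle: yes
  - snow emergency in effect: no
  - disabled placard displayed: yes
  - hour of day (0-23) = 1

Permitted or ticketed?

Atomic conditions:
  hour of day (0-23) ≥ 9: 1 ≥ 9 is false
  meter paid: no → false
  day = Thu: Wed == Thu is false
  intended duration ≥ 703 min: 337 ≥ 703 is false
  snow emergency in effect: no → false
  street-cleaning window active: no → false
  NOT commercial vehicle: no → true
  vehicle length < 250 in: 268 < 250 is false
  electric vehicle: yes → true
  permit type = C: staff == C is false
  NOT street-cleaning window active: no → true
  resident of the zone: no → false
  disabled placard displayed: yes → true
Combine:
[1.3] exactly-one(false, false) = false
[1.4] false OR false = false
[1] false OR false OR false OR false = false
[2.2] false AND true = false
[2.3.1] NOT false = true
[2.3] NOT true = false
[2.4.1] true OR false = true
[2.4] NOT true = false
[2] true AND false AND false AND false = false
[3] true → false = false
[root] false OR false OR false = false
Overall: false → ticketed

Ticketed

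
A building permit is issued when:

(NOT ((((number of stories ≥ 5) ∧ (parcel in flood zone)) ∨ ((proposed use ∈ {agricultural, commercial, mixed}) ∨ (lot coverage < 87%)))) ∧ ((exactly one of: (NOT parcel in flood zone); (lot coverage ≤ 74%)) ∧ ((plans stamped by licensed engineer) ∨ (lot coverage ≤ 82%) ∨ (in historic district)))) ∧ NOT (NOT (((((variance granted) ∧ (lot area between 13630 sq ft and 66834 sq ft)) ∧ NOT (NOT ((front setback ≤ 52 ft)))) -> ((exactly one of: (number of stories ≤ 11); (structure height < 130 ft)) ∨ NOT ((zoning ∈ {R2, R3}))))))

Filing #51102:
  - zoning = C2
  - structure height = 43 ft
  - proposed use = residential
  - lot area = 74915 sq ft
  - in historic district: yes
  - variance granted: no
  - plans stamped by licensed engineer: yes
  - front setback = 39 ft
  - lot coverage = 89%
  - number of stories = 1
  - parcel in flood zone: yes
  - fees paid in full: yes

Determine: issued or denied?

Denied

Atomic conditions:
  number of stories ≥ 5: 1 ≥ 5 is false
  parcel in flood zone: yes → true
  proposed use ∈ {agricultural, commercial, mixed}: residential is not in the set → false
  lot coverage < 87%: 89 < 87 is false
  NOT parcel in flood zone: yes → false
  lot coverage ≤ 74%: 89 ≤ 74 is false
  plans stamped by licensed engineer: yes → true
  lot coverage ≤ 82%: 89 ≤ 82 is false
  in historic district: yes → true
  variance granted: no → false
  lot area between 13630 sq ft and 66834 sq ft: 74915 in [13630, 66834] is false
  front setback ≤ 52 ft: 39 ≤ 52 is true
  number of stories ≤ 11: 1 ≤ 11 is true
  structure height < 130 ft: 43 < 130 is true
  zoning ∈ {R2, R3}: C2 is not in the set → false
Combine:
[1.1.1.1] false AND true = false
[1.1.1.2] false OR false = false
[1.1.1] false OR false = false
[1.1] NOT false = true
[1.2.1] exactly-one(false, false) = false
[1.2.2] true OR false OR true = true
[1.2] false AND true = false
[1] true AND false = false
[2.1.1.1.1] false AND false = false
[2.1.1.1.2.1] NOT true = false
[2.1.1.1.2] NOT false = true
[2.1.1.1] false AND true = false
[2.1.1.2.1] exactly-one(true, true) = false
[2.1.1.2.2] NOT false = true
[2.1.1.2] false OR true = true
[2.1.1] false → true (antecedent false ⇒ implication holds) = true
[2.1] NOT true = false
[2] NOT false = true
[root] false AND true = false
Overall: false → denied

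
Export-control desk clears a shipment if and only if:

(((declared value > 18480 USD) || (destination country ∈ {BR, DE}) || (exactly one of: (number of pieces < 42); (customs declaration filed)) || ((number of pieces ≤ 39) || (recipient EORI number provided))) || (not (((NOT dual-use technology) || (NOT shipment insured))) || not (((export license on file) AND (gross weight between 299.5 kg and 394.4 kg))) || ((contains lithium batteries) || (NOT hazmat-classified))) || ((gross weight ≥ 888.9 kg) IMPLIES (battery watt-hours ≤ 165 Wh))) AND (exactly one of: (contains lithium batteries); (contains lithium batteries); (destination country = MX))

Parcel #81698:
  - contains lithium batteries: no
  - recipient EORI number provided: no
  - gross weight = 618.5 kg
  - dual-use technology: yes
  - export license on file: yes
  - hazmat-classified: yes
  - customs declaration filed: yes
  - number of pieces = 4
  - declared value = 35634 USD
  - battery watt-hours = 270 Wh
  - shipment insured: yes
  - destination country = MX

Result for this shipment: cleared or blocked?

Cleared

Atomic conditions:
  declared value > 18480 USD: 35634 > 18480 is true
  destination country ∈ {BR, DE}: MX is not in the set → false
  number of pieces < 42: 4 < 42 is true
  customs declaration filed: yes → true
  number of pieces ≤ 39: 4 ≤ 39 is true
  recipient EORI number provided: no → false
  NOT dual-use technology: yes → false
  NOT shipment insured: yes → false
  export license on file: yes → true
  gross weight between 299.5 kg and 394.4 kg: 618.5 in [299.5, 394.4] is false
  contains lithium batteries: no → false
  NOT hazmat-classified: yes → false
  gross weight ≥ 888.9 kg: 618.5 ≥ 888.9 is false
  battery watt-hours ≤ 165 Wh: 270 ≤ 165 is false
  destination country = MX: MX == MX is true
Combine:
[1.1.3] exactly-one(true, true) = false
[1.1.4] true OR false = true
[1.1] true OR false OR false OR true = true
[1.2.1.1] false OR false = false
[1.2.1] NOT false = true
[1.2.2.1] true AND false = false
[1.2.2] NOT false = true
[1.2.3] false OR false = false
[1.2] true OR true OR false = true
[1.3] false → false (antecedent false ⇒ implication holds) = true
[1] true OR true OR true = true
[2] exactly-one(false, false, true) = true
[root] true AND true = true
Overall: true → cleared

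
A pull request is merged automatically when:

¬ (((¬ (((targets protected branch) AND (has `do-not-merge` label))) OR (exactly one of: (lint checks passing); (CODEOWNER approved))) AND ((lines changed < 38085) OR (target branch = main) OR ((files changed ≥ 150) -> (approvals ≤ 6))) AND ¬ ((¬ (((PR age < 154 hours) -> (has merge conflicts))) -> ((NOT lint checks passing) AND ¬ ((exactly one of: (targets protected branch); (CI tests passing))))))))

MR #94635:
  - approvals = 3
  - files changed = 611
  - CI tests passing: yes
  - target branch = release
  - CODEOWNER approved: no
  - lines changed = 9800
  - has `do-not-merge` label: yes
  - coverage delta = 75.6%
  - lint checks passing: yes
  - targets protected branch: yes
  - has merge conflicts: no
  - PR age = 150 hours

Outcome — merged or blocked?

Atomic conditions:
  targets protected branch: yes → true
  has `do-not-merge` label: yes → true
  lint checks passing: yes → true
  CODEOWNER approved: no → false
  lines changed < 38085: 9800 < 38085 is true
  target branch = main: release == main is false
  files changed ≥ 150: 611 ≥ 150 is true
  approvals ≤ 6: 3 ≤ 6 is true
  PR age < 154 hours: 150 < 154 is true
  has merge conflicts: no → false
  NOT lint checks passing: yes → false
  CI tests passing: yes → true
Combine:
[1.1.1.1] true AND true = true
[1.1.1] NOT true = false
[1.1.2] exactly-one(true, false) = true
[1.1] false OR true = true
[1.2.3] true → true = true
[1.2] true OR false OR true = true
[1.3.1.1.1] true → false = false
[1.3.1.1] NOT false = true
[1.3.1.2.2.1] exactly-one(true, true) = false
[1.3.1.2.2] NOT false = true
[1.3.1.2] false AND true = false
[1.3.1] true → false = false
[1.3] NOT false = true
[1] true AND true AND true = true
[root] NOT true = false
Overall: false → blocked

Blocked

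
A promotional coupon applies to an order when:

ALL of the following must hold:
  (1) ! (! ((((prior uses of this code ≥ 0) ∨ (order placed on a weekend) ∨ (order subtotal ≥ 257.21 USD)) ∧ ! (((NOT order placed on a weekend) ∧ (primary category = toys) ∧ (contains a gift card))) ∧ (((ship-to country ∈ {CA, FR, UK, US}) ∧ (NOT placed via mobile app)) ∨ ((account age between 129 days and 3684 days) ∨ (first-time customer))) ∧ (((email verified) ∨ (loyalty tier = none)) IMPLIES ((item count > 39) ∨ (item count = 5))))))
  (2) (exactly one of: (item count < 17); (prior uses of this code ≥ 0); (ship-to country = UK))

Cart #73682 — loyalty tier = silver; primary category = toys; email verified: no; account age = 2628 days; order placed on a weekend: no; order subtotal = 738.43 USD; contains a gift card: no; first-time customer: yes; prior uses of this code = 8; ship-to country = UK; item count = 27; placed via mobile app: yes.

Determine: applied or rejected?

Rejected

Atomic conditions:
  prior uses of this code ≥ 0: 8 ≥ 0 is true
  order placed on a weekend: no → false
  order subtotal ≥ 257.21 USD: 738.43 ≥ 257.21 is true
  NOT order placed on a weekend: no → true
  primary category = toys: toys == toys is true
  contains a gift card: no → false
  ship-to country ∈ {CA, FR, UK, US}: UK is in the set → true
  NOT placed via mobile app: yes → false
  account age between 129 days and 3684 days: 2628 in [129, 3684] is true
  first-time customer: yes → true
  email verified: no → false
  loyalty tier = none: silver == none is false
  item count > 39: 27 > 39 is false
  item count = 5: 27 == 5 is false
  item count < 17: 27 < 17 is false
  ship-to country = UK: UK == UK is true
Combine:
[1.1.1.1] true OR false OR true = true
[1.1.1.2.1] true AND true AND false = false
[1.1.1.2] NOT false = true
[1.1.1.3.1] true AND false = false
[1.1.1.3.2] true OR true = true
[1.1.1.3] false OR true = true
[1.1.1.4.1] false OR false = false
[1.1.1.4.2] false OR false = false
[1.1.1.4] false → false (antecedent false ⇒ implication holds) = true
[1.1.1] true AND true AND true AND true = true
[1.1] NOT true = false
[1] NOT false = true
[2] exactly-one(false, true, true) = false
[root] true AND false = false
Overall: false → rejected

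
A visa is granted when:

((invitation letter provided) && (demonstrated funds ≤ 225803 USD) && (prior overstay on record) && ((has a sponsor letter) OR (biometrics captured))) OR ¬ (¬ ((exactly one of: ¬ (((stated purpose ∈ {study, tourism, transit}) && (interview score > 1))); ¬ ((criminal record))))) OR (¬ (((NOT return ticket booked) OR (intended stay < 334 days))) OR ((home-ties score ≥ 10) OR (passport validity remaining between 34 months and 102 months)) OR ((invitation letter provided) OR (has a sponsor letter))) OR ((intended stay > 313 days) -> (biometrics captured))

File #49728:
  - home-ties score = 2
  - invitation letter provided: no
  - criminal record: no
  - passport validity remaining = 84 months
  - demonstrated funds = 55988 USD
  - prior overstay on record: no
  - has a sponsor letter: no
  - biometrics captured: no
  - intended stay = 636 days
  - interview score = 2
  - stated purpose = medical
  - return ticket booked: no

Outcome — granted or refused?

Atomic conditions:
  invitation letter provided: no → false
  demonstrated funds ≤ 225803 USD: 55988 ≤ 225803 is true
  prior overstay on record: no → false
  has a sponsor letter: no → false
  biometrics captured: no → false
  stated purpose ∈ {study, tourism, transit}: medical is not in the set → false
  interview score > 1: 2 > 1 is true
  criminal record: no → false
  NOT return ticket booked: no → true
  intended stay < 334 days: 636 < 334 is false
  home-ties score ≥ 10: 2 ≥ 10 is false
  passport validity remaining between 34 months and 102 months: 84 in [34, 102] is true
  intended stay > 313 days: 636 > 313 is true
Combine:
[1.4] false OR false = false
[1] false AND true AND false AND false = false
[2.1.1.1.1] false AND true = false
[2.1.1.1] NOT false = true
[2.1.1.2] NOT false = true
[2.1.1] exactly-one(true, true) = false
[2.1] NOT false = true
[2] NOT true = false
[3.1.1] true OR false = true
[3.1] NOT true = false
[3.2] false OR true = true
[3.3] false OR false = false
[3] false OR true OR false = true
[4] true → false = false
[root] false OR false OR true OR false = true
Overall: true → granted

Granted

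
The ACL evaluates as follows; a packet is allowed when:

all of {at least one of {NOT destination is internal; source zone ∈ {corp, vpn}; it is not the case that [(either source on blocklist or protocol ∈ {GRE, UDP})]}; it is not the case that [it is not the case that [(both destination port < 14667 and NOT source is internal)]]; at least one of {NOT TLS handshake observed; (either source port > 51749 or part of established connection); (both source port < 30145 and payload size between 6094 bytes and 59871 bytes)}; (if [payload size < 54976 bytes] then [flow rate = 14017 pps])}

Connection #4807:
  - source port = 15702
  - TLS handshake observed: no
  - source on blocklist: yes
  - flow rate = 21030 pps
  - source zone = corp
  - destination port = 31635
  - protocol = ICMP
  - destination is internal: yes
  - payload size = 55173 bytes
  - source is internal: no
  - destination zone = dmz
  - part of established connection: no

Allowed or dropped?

Dropped

Atomic conditions:
  NOT destination is internal: yes → false
  source zone ∈ {corp, vpn}: corp is in the set → true
  source on blocklist: yes → true
  protocol ∈ {GRE, UDP}: ICMP is not in the set → false
  destination port < 14667: 31635 < 14667 is false
  NOT source is internal: no → true
  NOT TLS handshake observed: no → true
  source port > 51749: 15702 > 51749 is false
  part of established connection: no → false
  source port < 30145: 15702 < 30145 is true
  payload size between 6094 bytes and 59871 bytes: 55173 in [6094, 59871] is true
  payload size < 54976 bytes: 55173 < 54976 is false
  flow rate = 14017 pps: 21030 == 14017 is false
Combine:
[1.3.1] true OR false = true
[1.3] NOT true = false
[1] false OR true OR false = true
[2.1.1] false AND true = false
[2.1] NOT false = true
[2] NOT true = false
[3.2] false OR false = false
[3.3] true AND true = true
[3] true OR false OR true = true
[4] false → false (antecedent false ⇒ implication holds) = true
[root] true AND false AND true AND true = false
Overall: false → dropped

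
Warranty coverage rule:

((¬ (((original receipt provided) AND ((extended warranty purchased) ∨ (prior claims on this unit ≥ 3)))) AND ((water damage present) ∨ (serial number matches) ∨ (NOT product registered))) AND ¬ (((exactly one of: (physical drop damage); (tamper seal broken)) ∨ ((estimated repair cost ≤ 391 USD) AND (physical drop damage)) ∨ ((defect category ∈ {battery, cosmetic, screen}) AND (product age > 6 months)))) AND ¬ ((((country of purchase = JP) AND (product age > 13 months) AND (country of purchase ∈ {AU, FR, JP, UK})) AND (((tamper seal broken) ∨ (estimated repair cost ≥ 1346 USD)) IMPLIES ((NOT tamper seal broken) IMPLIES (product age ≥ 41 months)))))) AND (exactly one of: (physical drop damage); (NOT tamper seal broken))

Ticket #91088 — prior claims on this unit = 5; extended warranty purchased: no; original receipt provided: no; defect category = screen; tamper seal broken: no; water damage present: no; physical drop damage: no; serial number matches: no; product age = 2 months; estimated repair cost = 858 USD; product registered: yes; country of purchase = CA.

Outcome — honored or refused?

Refused

Atomic conditions:
  original receipt provided: no → false
  extended warranty purchased: no → false
  prior claims on this unit ≥ 3: 5 ≥ 3 is true
  water damage present: no → false
  serial number matches: no → false
  NOT product registered: yes → false
  physical drop damage: no → false
  tamper seal broken: no → false
  estimated repair cost ≤ 391 USD: 858 ≤ 391 is false
  defect category ∈ {battery, cosmetic, screen}: screen is in the set → true
  product age > 6 months: 2 > 6 is false
  country of purchase = JP: CA == JP is false
  product age > 13 months: 2 > 13 is false
  country of purchase ∈ {AU, FR, JP, UK}: CA is not in the set → false
  estimated repair cost ≥ 1346 USD: 858 ≥ 1346 is false
  NOT tamper seal broken: no → true
  product age ≥ 41 months: 2 ≥ 41 is false
Combine:
[1.1.1.1.2] false OR true = true
[1.1.1.1] false AND true = false
[1.1.1] NOT false = true
[1.1.2] false OR false OR false = false
[1.1] true AND false = false
[1.2.1.1] exactly-one(false, false) = false
[1.2.1.2] false AND false = false
[1.2.1.3] true AND false = false
[1.2.1] false OR false OR false = false
[1.2] NOT false = true
[1.3.1.1] false AND false AND false = false
[1.3.1.2.1] false OR false = false
[1.3.1.2.2] true → false = false
[1.3.1.2] false → false (antecedent false ⇒ implication holds) = true
[1.3.1] false AND true = false
[1.3] NOT false = true
[1] false AND true AND true = false
[2] exactly-one(false, true) = true
[root] false AND true = false
Overall: false → refused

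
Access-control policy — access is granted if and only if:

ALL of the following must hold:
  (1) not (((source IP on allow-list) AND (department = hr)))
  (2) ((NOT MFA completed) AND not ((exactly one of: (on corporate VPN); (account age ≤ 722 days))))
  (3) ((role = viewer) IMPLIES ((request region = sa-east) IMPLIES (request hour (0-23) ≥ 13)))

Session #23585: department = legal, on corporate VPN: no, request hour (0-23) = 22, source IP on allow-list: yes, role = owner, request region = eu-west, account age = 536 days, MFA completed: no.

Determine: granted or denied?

Atomic conditions:
  source IP on allow-list: yes → true
  department = hr: legal == hr is false
  NOT MFA completed: no → true
  on corporate VPN: no → false
  account age ≤ 722 days: 536 ≤ 722 is true
  role = viewer: owner == viewer is false
  request region = sa-east: eu-west == sa-east is false
  request hour (0-23) ≥ 13: 22 ≥ 13 is true
Combine:
[1.1] true AND false = false
[1] NOT false = true
[2.2.1] exactly-one(false, true) = true
[2.2] NOT true = false
[2] true AND false = false
[3.2] false → true (antecedent false ⇒ implication holds) = true
[3] false → true (antecedent false ⇒ implication holds) = true
[root] true AND false AND true = false
Overall: false → denied

Denied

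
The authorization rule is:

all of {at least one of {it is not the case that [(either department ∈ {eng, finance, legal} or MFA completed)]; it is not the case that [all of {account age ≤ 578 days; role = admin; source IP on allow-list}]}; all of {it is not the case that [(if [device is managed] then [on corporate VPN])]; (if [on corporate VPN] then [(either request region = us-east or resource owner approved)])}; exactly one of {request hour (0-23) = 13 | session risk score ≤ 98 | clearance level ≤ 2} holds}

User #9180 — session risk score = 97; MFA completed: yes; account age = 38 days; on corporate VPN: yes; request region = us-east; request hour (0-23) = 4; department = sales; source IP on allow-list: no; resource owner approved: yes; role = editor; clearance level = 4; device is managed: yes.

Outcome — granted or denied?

Denied

Atomic conditions:
  department ∈ {eng, finance, legal}: sales is not in the set → false
  MFA completed: yes → true
  account age ≤ 578 days: 38 ≤ 578 is true
  role = admin: editor == admin is false
  source IP on allow-list: no → false
  device is managed: yes → true
  on corporate VPN: yes → true
  request region = us-east: us-east == us-east is true
  resource owner approved: yes → true
  request hour (0-23) = 13: 4 == 13 is false
  session risk score ≤ 98: 97 ≤ 98 is true
  clearance level ≤ 2: 4 ≤ 2 is false
Combine:
[1.1.1] false OR true = true
[1.1] NOT true = false
[1.2.1] true AND false AND false = false
[1.2] NOT false = true
[1] false OR true = true
[2.1.1] true → true = true
[2.1] NOT true = false
[2.2.2] true OR true = true
[2.2] true → true = true
[2] false AND true = false
[3] exactly-one(false, true, false) = true
[root] true AND false AND true = false
Overall: false → denied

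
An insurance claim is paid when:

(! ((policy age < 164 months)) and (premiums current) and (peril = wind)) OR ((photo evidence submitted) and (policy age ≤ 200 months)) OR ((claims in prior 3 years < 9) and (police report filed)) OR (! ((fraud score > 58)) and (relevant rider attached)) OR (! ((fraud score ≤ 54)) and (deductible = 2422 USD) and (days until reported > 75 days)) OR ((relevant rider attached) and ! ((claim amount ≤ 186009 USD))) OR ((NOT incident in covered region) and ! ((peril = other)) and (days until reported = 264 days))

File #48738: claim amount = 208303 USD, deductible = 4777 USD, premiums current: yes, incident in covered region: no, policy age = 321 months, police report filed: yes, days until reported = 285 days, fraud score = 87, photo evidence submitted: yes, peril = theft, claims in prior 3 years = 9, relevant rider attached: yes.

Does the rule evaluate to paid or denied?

Atomic conditions:
  policy age < 164 months: 321 < 164 is false
  premiums current: yes → true
  peril = wind: theft == wind is false
  photo evidence submitted: yes → true
  policy age ≤ 200 months: 321 ≤ 200 is false
  claims in prior 3 years < 9: 9 < 9 is false
  police report filed: yes → true
  fraud score > 58: 87 > 58 is true
  relevant rider attached: yes → true
  fraud score ≤ 54: 87 ≤ 54 is false
  deductible = 2422 USD: 4777 == 2422 is false
  days until reported > 75 days: 285 > 75 is true
  claim amount ≤ 186009 USD: 208303 ≤ 186009 is false
  NOT incident in covered region: no → true
  peril = other: theft == other is false
  days until reported = 264 days: 285 == 264 is false
Combine:
[1.1] NOT false = true
[1] true AND true AND false = false
[2] true AND false = false
[3] false AND true = false
[4.1] NOT true = false
[4] false AND true = false
[5.1] NOT false = true
[5] true AND false AND true = false
[6.2] NOT false = true
[6] true AND true = true
[7.2] NOT false = true
[7] true AND true AND false = false
[root] false OR false OR false OR false OR false OR true OR false = true
Overall: true → paid

Paid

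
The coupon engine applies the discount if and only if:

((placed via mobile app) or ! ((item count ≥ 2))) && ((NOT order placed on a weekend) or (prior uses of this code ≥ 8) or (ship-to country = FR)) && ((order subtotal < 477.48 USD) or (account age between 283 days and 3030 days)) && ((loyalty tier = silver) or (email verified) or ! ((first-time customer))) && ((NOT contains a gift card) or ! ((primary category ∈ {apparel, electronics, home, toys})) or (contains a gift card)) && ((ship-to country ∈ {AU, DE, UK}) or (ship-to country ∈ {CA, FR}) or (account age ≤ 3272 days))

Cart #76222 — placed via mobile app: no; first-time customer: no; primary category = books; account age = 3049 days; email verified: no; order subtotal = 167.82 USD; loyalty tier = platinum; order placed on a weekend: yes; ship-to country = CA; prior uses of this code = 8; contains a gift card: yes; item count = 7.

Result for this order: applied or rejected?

Atomic conditions:
  placed via mobile app: no → false
  item count ≥ 2: 7 ≥ 2 is true
  NOT order placed on a weekend: yes → false
  prior uses of this code ≥ 8: 8 ≥ 8 is true
  ship-to country = FR: CA == FR is false
  order subtotal < 477.48 USD: 167.82 < 477.48 is true
  account age between 283 days and 3030 days: 3049 in [283, 3030] is false
  loyalty tier = silver: platinum == silver is false
  email verified: no → false
  first-time customer: no → false
  NOT contains a gift card: yes → false
  primary category ∈ {apparel, electronics, home, toys}: books is not in the set → false
  contains a gift card: yes → true
  ship-to country ∈ {AU, DE, UK}: CA is not in the set → false
  ship-to country ∈ {CA, FR}: CA is in the set → true
  account age ≤ 3272 days: 3049 ≤ 3272 is true
Combine:
[1.2] NOT true = false
[1] false OR false = false
[2] false OR true OR false = true
[3] true OR false = true
[4.3] NOT false = true
[4] false OR false OR true = true
[5.2] NOT false = true
[5] false OR true OR true = true
[6] false OR true OR true = true
[root] false AND true AND true AND true AND true AND true = false
Overall: false → rejected

Rejected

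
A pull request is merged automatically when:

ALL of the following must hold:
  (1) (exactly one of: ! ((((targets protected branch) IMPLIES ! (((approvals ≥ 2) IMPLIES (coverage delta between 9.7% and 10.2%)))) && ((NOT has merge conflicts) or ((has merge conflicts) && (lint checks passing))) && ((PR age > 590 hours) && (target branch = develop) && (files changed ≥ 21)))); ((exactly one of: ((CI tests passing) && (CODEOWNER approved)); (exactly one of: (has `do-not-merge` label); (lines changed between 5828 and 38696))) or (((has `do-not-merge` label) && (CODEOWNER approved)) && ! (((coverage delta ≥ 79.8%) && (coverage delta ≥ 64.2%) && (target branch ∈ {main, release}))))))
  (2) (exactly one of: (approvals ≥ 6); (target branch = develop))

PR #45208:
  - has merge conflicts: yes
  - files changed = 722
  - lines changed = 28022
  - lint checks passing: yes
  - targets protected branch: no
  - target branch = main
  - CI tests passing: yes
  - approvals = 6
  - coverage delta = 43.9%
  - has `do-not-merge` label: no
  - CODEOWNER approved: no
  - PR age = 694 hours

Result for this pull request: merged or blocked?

Atomic conditions:
  targets protected branch: no → false
  approvals ≥ 2: 6 ≥ 2 is true
  coverage delta between 9.7% and 10.2%: 43.9 in [9.7, 10.2] is false
  NOT has merge conflicts: yes → false
  has merge conflicts: yes → true
  lint checks passing: yes → true
  PR age > 590 hours: 694 > 590 is true
  target branch = develop: main == develop is false
  files changed ≥ 21: 722 ≥ 21 is true
  CI tests passing: yes → true
  CODEOWNER approved: no → false
  has `do-not-merge` label: no → false
  lines changed between 5828 and 38696: 28022 in [5828, 38696] is true
  coverage delta ≥ 79.8%: 43.9 ≥ 79.8 is false
  coverage delta ≥ 64.2%: 43.9 ≥ 64.2 is false
  target branch ∈ {main, release}: main is in the set → true
  approvals ≥ 6: 6 ≥ 6 is true
Combine:
[1.1.1.1.2.1] true → false = false
[1.1.1.1.2] NOT false = true
[1.1.1.1] false → true (antecedent false ⇒ implication holds) = true
[1.1.1.2.2] true AND true = true
[1.1.1.2] false OR true = true
[1.1.1.3] true AND false AND true = false
[1.1.1] true AND true AND false = false
[1.1] NOT false = true
[1.2.1.1] true AND false = false
[1.2.1.2] exactly-one(false, true) = true
[1.2.1] exactly-one(false, true) = true
[1.2.2.1] false AND false = false
[1.2.2.2.1] false AND false AND true = false
[1.2.2.2] NOT false = true
[1.2.2] false AND true = false
[1.2] true OR false = true
[1] exactly-one(true, true) = false
[2] exactly-one(true, false) = true
[root] false AND true = false
Overall: false → blocked

Blocked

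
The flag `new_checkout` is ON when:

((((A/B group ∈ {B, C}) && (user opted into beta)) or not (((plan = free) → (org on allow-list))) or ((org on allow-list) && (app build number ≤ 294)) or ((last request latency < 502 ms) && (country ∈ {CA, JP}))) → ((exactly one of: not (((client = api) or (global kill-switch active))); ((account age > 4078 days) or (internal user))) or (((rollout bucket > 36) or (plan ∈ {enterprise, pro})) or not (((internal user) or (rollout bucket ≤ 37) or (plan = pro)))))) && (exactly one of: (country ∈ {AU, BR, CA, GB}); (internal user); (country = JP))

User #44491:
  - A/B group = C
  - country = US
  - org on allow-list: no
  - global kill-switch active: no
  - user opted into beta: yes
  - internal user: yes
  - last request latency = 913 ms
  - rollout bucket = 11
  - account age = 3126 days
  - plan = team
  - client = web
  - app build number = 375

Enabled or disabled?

Atomic conditions:
  A/B group ∈ {B, C}: C is in the set → true
  user opted into beta: yes → true
  plan = free: team == free is false
  org on allow-list: no → false
  app build number ≤ 294: 375 ≤ 294 is false
  last request latency < 502 ms: 913 < 502 is false
  country ∈ {CA, JP}: US is not in the set → false
  client = api: web == api is false
  global kill-switch active: no → false
  account age > 4078 days: 3126 > 4078 is false
  internal user: yes → true
  rollout bucket > 36: 11 > 36 is false
  plan ∈ {enterprise, pro}: team is not in the set → false
  rollout bucket ≤ 37: 11 ≤ 37 is true
  plan = pro: team == pro is false
  country ∈ {AU, BR, CA, GB}: US is not in the set → false
  country = JP: US == JP is false
Combine:
[1.1.1] true AND true = true
[1.1.2.1] false → false (antecedent false ⇒ implication holds) = true
[1.1.2] NOT true = false
[1.1.3] false AND false = false
[1.1.4] false AND false = false
[1.1] true OR false OR false OR false = true
[1.2.1.1.1] false OR false = false
[1.2.1.1] NOT false = true
[1.2.1.2] false OR true = true
[1.2.1] exactly-one(true, true) = false
[1.2.2.1] false OR false = false
[1.2.2.2.1] true OR true OR false = true
[1.2.2.2] NOT true = false
[1.2.2] false OR false = false
[1.2] false OR false = false
[1] true → false = false
[2] exactly-one(false, true, false) = true
[root] false AND true = false
Overall: false → disabled

Disabled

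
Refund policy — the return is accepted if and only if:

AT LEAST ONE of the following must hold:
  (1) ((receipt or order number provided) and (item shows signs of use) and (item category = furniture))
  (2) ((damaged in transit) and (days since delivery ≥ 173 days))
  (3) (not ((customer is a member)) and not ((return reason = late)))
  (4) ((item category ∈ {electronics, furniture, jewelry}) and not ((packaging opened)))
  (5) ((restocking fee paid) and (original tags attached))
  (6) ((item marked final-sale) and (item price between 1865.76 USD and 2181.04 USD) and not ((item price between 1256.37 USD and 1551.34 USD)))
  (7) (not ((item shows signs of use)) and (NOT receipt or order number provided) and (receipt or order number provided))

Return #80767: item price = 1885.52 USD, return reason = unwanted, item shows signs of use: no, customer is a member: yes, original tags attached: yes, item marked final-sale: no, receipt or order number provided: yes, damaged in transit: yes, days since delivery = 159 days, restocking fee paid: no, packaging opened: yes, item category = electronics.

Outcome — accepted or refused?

Atomic conditions:
  receipt or order number provided: yes → true
  item shows signs of use: no → false
  item category = furniture: electronics == furniture is false
  damaged in transit: yes → true
  days since delivery ≥ 173 days: 159 ≥ 173 is false
  customer is a member: yes → true
  return reason = late: unwanted == late is false
  item category ∈ {electronics, furniture, jewelry}: electronics is in the set → true
  packaging opened: yes → true
  restocking fee paid: no → false
  original tags attached: yes → true
  item marked final-sale: no → false
  item price between 1865.76 USD and 2181.04 USD: 1885.52 in [1865.76, 2181.04] is true
  item price between 1256.37 USD and 1551.34 USD: 1885.52 in [1256.37, 1551.34] is false
  NOT receipt or order number provided: yes → false
Combine:
[1] true AND false AND false = false
[2] true AND false = false
[3.1] NOT true = false
[3.2] NOT false = true
[3] false AND true = false
[4.2] NOT true = false
[4] true AND false = false
[5] false AND true = false
[6.3] NOT false = true
[6] false AND true AND true = false
[7.1] NOT false = true
[7] true AND false AND true = false
[root] false OR false OR false OR false OR false OR false OR false = false
Overall: false → refused

Refused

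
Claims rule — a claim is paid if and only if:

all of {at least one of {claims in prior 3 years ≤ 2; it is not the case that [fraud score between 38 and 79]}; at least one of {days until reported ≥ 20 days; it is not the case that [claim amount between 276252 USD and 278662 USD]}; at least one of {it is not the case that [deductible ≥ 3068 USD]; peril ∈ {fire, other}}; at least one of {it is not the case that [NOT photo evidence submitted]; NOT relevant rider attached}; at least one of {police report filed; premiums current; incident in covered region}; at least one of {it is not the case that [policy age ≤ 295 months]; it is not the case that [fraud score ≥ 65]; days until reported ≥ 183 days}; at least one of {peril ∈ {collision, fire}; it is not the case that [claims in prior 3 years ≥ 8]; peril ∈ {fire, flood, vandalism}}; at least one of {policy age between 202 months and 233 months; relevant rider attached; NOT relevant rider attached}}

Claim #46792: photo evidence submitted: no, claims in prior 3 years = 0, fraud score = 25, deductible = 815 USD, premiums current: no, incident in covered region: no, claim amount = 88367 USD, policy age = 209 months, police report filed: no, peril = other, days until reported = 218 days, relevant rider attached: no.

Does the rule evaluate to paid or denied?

Denied

Atomic conditions:
  claims in prior 3 years ≤ 2: 0 ≤ 2 is true
  fraud score between 38 and 79: 25 in [38, 79] is false
  days until reported ≥ 20 days: 218 ≥ 20 is true
  claim amount between 276252 USD and 278662 USD: 88367 in [276252, 278662] is false
  deductible ≥ 3068 USD: 815 ≥ 3068 is false
  peril ∈ {fire, other}: other is in the set → true
  NOT photo evidence submitted: no → true
  NOT relevant rider attached: no → true
  police report filed: no → false
  premiums current: no → false
  incident in covered region: no → false
  policy age ≤ 295 months: 209 ≤ 295 is true
  fraud score ≥ 65: 25 ≥ 65 is false
  days until reported ≥ 183 days: 218 ≥ 183 is true
  peril ∈ {collision, fire}: other is not in the set → false
  claims in prior 3 years ≥ 8: 0 ≥ 8 is false
  peril ∈ {fire, flood, vandalism}: other is not in the set → false
  policy age between 202 months and 233 months: 209 in [202, 233] is true
  relevant rider attached: no → false
Combine:
[1.2] NOT false = true
[1] true OR true = true
[2.2] NOT false = true
[2] true OR true = true
[3.1] NOT false = true
[3] true OR true = true
[4.1] NOT true = false
[4] false OR true = true
[5] false OR false OR false = false
[6.1] NOT true = false
[6.2] NOT false = true
[6] false OR true OR true = true
[7.2] NOT false = true
[7] false OR true OR false = true
[8] true OR false OR true = true
[root] true AND true AND true AND true AND false AND true AND true AND true = false
Overall: false → denied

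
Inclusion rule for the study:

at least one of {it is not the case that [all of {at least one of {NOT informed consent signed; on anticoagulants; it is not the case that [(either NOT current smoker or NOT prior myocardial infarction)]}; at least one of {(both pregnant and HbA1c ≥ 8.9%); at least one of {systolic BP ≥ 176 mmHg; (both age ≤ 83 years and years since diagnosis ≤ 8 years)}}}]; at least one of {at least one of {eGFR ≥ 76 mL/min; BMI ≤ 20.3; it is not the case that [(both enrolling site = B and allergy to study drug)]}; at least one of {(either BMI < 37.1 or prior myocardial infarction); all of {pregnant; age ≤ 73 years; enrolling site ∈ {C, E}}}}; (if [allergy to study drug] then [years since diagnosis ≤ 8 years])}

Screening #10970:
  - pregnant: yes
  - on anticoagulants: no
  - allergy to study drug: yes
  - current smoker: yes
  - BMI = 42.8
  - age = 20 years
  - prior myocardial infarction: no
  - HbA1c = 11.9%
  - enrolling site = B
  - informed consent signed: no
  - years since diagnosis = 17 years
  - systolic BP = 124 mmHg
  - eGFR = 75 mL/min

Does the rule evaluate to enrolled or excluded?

Excluded

Atomic conditions:
  NOT informed consent signed: no → true
  on anticoagulants: no → false
  NOT current smoker: yes → false
  NOT prior myocardial infarction: no → true
  pregnant: yes → true
  HbA1c ≥ 8.9%: 11.9 ≥ 8.9 is true
  systolic BP ≥ 176 mmHg: 124 ≥ 176 is false
  age ≤ 83 years: 20 ≤ 83 is true
  years since diagnosis ≤ 8 years: 17 ≤ 8 is false
  eGFR ≥ 76 mL/min: 75 ≥ 76 is false
  BMI ≤ 20.3: 42.8 ≤ 20.3 is false
  enrolling site = B: B == B is true
  allergy to study drug: yes → true
  BMI < 37.1: 42.8 < 37.1 is false
  prior myocardial infarction: no → false
  age ≤ 73 years: 20 ≤ 73 is true
  enrolling site ∈ {C, E}: B is not in the set → false
Combine:
[1.1.1.3.1] false OR true = true
[1.1.1.3] NOT true = false
[1.1.1] true OR false OR false = true
[1.1.2.1] true AND true = true
[1.1.2.2.2] true AND false = false
[1.1.2.2] false OR false = false
[1.1.2] true OR false = true
[1.1] true AND true = true
[1] NOT true = false
[2.1.3.1] true AND true = true
[2.1.3] NOT true = false
[2.1] false OR false OR false = false
[2.2.1] false OR false = false
[2.2.2] true AND true AND false = false
[2.2] false OR false = false
[2] false OR false = false
[3] true → false = false
[root] false OR false OR false = false
Overall: false → excluded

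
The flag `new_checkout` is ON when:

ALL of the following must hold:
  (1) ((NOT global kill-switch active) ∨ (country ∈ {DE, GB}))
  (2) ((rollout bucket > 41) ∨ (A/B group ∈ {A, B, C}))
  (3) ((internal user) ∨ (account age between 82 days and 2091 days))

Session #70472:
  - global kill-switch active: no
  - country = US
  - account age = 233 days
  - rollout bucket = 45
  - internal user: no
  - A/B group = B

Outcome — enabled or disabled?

Enabled

Atomic conditions:
  NOT global kill-switch active: no → true
  country ∈ {DE, GB}: US is not in the set → false
  rollout bucket > 41: 45 > 41 is true
  A/B group ∈ {A, B, C}: B is in the set → true
  internal user: no → false
  account age between 82 days and 2091 days: 233 in [82, 2091] is true
Combine:
[1] true OR false = true
[2] true OR true = true
[3] false OR true = true
[root] true AND true AND true = true
Overall: true → enabled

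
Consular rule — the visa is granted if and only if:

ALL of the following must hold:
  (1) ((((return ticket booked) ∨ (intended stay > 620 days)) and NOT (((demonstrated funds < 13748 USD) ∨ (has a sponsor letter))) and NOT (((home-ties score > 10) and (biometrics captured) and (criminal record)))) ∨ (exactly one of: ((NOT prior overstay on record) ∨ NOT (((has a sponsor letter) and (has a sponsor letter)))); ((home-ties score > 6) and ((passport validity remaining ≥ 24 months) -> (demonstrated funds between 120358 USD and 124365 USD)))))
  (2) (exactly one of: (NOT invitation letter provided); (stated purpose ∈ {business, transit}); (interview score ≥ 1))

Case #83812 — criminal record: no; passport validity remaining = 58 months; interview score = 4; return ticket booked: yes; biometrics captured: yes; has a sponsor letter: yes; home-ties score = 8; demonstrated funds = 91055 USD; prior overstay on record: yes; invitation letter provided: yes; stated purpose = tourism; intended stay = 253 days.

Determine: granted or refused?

Refused

Atomic conditions:
  return ticket booked: yes → true
  intended stay > 620 days: 253 > 620 is false
  demonstrated funds < 13748 USD: 91055 < 13748 is false
  has a sponsor letter: yes → true
  home-ties score > 10: 8 > 10 is false
  biometrics captured: yes → true
  criminal record: no → false
  NOT prior overstay on record: yes → false
  home-ties score > 6: 8 > 6 is true
  passport validity remaining ≥ 24 months: 58 ≥ 24 is true
  demonstrated funds between 120358 USD and 124365 USD: 91055 in [120358, 124365] is false
  NOT invitation letter provided: yes → false
  stated purpose ∈ {business, transit}: tourism is not in the set → false
  interview score ≥ 1: 4 ≥ 1 is true
Combine:
[1.1.1] true OR false = true
[1.1.2.1] false OR true = true
[1.1.2] NOT true = false
[1.1.3.1] false AND true AND false = false
[1.1.3] NOT false = true
[1.1] true AND false AND true = false
[1.2.1.2.1] true AND true = true
[1.2.1.2] NOT true = false
[1.2.1] false OR false = false
[1.2.2.2] true → false = false
[1.2.2] true AND false = false
[1.2] exactly-one(false, false) = false
[1] false OR false = false
[2] exactly-one(false, false, true) = true
[root] false AND true = false
Overall: false → refused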